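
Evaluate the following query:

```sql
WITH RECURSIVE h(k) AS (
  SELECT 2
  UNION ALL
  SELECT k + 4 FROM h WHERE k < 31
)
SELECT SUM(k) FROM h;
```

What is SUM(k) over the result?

Base: k=2.
Iteration 1: 2 < 31 holds -> k = 2 + 4 = 6.
Iteration 2: 6 < 31 holds -> k = 6 + 4 = 10.
Iteration 3: 10 < 31 holds -> k = 10 + 4 = 14.
Iteration 4: 14 < 31 holds -> k = 14 + 4 = 18.
Iteration 5: 18 < 31 holds -> k = 18 + 4 = 22.
Iteration 6: 22 < 31 holds -> k = 22 + 4 = 26.
Iteration 7: 26 < 31 holds -> k = 26 + 4 = 30.
Iteration 8: 30 < 31 holds -> k = 30 + 4 = 34.
Iteration 9: 34 < 31 fails; recursion stops.
SUM(k) = 2 + 6 + 10 + 14 + 18 + 22 + 26 + 30 + 34 = 162.

162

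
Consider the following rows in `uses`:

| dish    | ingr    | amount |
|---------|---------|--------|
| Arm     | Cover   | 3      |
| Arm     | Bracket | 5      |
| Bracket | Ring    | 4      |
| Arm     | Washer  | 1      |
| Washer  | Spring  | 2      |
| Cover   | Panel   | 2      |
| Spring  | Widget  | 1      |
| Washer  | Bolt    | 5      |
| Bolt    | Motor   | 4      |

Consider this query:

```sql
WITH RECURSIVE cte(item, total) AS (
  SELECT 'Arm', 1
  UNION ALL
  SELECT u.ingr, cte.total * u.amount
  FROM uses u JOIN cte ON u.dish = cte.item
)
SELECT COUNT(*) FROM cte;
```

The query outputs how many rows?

10

Base: (Arm, total=1).
Iteration 1: components of {Arm} -> Bracket = 1*5 = 5, Cover = 1*3 = 3, Washer = 1*1 = 1.
Iteration 2: components of {Bracket,Cover,Washer} -> Bolt = 1*5 = 5, Panel = 3*2 = 6, Ring = 5*4 = 20, Spring = 1*2 = 2.
Iteration 3: components of {Bolt,Panel,Ring,Spring} -> Motor = 5*4 = 20, Widget = 2*1 = 2.
Iteration 4: no further components; recursion stops.
Total rows emitted: 10.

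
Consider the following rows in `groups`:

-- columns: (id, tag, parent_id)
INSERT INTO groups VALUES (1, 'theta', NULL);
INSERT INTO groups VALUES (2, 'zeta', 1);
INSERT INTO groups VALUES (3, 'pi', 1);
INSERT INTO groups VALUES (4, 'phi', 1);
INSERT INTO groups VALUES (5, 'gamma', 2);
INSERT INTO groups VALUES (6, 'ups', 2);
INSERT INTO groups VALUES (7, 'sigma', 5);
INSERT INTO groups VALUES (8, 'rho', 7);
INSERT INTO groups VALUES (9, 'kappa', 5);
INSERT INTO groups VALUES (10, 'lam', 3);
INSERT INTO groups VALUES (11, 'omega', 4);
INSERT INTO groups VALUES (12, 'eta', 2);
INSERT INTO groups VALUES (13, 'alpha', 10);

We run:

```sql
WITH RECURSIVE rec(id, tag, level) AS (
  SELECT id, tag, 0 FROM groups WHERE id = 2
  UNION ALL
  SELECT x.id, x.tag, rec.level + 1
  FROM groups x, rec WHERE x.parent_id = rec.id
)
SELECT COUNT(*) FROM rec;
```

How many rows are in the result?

7

Base: id=2 (zeta) at level 0.
Iteration 1: rows with parent_id in {2} -> gamma (id 5, level 1), ups (id 6, level 1), eta (id 12, level 1).
Iteration 2: rows with parent_id in {5,6,12} -> sigma (id 7, level 2), kappa (id 9, level 2).
Iteration 3: rows with parent_id in {7,9} -> rho (id 8, level 3).
Iteration 4: no rows with parent_id in {8}; recursion stops.
Total rows emitted: 7.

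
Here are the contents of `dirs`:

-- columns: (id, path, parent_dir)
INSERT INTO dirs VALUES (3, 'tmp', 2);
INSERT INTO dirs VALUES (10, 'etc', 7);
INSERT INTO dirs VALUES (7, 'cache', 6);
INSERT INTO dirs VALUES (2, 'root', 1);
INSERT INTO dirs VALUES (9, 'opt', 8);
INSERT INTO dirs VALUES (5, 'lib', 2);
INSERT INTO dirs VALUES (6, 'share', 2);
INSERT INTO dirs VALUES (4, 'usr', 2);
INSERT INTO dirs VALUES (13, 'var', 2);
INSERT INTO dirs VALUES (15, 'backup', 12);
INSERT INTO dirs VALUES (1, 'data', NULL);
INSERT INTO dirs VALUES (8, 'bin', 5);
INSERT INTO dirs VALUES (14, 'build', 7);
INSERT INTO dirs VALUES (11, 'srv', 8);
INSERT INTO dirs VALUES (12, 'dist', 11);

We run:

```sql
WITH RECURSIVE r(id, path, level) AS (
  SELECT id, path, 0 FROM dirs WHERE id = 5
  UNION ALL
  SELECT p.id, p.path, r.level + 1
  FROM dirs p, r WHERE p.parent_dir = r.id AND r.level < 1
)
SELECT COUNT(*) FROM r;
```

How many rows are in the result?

Base: id=5 (lib) at level 0.
Iteration 1: rows with parent_dir in {5} -> bin (id 8, level 1).
Iteration 2: level < 1 fails for all current rows; recursion stops.
Total rows emitted: 2.

2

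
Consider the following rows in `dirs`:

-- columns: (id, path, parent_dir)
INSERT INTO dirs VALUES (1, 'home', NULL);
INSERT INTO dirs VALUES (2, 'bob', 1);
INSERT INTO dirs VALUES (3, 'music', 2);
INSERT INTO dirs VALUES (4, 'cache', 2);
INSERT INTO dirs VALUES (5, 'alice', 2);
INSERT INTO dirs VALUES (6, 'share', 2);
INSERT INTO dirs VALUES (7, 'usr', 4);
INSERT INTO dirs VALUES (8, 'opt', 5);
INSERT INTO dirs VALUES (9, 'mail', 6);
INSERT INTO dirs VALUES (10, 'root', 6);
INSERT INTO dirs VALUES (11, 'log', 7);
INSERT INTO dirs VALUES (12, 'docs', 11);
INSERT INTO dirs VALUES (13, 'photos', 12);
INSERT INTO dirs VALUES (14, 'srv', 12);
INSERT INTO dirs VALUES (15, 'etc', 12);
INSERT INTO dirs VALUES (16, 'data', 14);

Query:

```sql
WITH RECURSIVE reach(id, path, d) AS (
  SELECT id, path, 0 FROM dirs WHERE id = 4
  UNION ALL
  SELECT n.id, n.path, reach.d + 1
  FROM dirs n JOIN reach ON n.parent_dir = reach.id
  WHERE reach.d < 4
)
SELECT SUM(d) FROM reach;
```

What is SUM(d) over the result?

Base: id=4 (cache) at d 0.
Iteration 1: rows with parent_dir in {4} -> usr (id 7, d 1).
Iteration 2: rows with parent_dir in {7} -> log (id 11, d 2).
Iteration 3: rows with parent_dir in {11} -> docs (id 12, d 3).
Iteration 4: rows with parent_dir in {12} -> photos (id 13, d 4), srv (id 14, d 4), etc (id 15, d 4).
Iteration 5: d < 4 fails for all current rows; recursion stops.
SUM(d) = 0 + 1 + 2 + 3 + 4 + 4 + 4 = 18.

18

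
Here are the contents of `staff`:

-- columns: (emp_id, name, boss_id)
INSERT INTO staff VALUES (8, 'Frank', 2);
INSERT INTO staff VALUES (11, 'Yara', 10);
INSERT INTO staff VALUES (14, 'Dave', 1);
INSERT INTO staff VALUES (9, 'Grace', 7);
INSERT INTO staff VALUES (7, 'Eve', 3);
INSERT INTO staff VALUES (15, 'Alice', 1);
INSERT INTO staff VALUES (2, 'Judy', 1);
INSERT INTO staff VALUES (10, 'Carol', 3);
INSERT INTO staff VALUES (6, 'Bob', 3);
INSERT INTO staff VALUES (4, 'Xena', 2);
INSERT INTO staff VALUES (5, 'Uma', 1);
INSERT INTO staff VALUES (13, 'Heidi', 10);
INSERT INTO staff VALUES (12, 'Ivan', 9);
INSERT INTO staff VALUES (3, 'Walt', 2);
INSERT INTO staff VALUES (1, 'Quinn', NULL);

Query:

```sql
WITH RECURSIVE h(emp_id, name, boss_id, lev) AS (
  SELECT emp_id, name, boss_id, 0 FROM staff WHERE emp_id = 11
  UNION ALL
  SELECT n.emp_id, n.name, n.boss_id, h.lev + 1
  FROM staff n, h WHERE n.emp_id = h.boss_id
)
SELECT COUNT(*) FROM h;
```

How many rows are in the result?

Base: emp_id=11 (Yara), boss_id=10, lev 0.
Iteration 1: join on emp_id=10 -> Carol (id 10, boss_id=3, lev 1).
Iteration 2: join on emp_id=3 -> Walt (id 3, boss_id=2, lev 2).
Iteration 3: join on emp_id=2 -> Judy (id 2, boss_id=1, lev 3).
Iteration 4: join on emp_id=1 -> Quinn (id 1, boss_id=NULL, lev 4).
Iteration 5: boss_id is NULL; no match; recursion stops.
Total rows emitted: 5.

5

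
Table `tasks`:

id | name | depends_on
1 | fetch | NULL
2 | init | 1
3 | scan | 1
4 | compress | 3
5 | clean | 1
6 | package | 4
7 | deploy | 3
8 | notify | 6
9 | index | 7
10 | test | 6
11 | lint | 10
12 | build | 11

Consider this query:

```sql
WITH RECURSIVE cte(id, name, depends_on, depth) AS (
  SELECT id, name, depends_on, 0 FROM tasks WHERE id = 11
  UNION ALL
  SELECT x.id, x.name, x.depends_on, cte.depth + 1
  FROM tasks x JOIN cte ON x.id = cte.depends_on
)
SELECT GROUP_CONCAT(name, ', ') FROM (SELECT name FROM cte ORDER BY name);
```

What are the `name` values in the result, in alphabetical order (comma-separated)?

compress, fetch, lint, package, scan, test

Base: id=11 (lint), depends_on=10, depth 0.
Iteration 1: join on id=10 -> test (id 10, depends_on=6, depth 1).
Iteration 2: join on id=6 -> package (id 6, depends_on=4, depth 2).
Iteration 3: join on id=4 -> compress (id 4, depends_on=3, depth 3).
Iteration 4: join on id=3 -> scan (id 3, depends_on=1, depth 4).
Iteration 5: join on id=1 -> fetch (id 1, depends_on=NULL, depth 5).
Iteration 6: depends_on is NULL; no match; recursion stops.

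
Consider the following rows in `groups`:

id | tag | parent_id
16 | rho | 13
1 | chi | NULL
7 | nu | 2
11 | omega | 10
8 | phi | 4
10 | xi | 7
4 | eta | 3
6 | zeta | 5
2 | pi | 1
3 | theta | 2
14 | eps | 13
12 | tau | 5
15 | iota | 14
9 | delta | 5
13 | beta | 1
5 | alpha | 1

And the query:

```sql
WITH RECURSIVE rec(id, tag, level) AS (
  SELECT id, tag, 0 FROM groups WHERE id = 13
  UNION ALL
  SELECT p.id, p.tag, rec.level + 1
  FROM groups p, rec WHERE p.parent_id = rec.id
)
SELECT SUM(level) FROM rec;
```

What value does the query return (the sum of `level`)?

Base: id=13 (beta) at level 0.
Iteration 1: rows with parent_id in {13} -> eps (id 14, level 1), rho (id 16, level 1).
Iteration 2: rows with parent_id in {14,16} -> iota (id 15, level 2).
Iteration 3: no rows with parent_id in {15}; recursion stops.
SUM(level) = 0 + 1 + 1 + 2 = 4.

4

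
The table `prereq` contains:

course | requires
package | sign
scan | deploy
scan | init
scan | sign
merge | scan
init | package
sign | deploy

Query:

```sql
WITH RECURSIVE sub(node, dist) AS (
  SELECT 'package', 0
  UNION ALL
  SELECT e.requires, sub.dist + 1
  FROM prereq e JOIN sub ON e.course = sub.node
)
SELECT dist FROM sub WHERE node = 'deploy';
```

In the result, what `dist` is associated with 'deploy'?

2

Base: (package, dist=0).
Iteration 1: edges from {package} -> (sign, dist=1).
Iteration 2: edges from {sign} -> (deploy, dist=2).
Iteration 3: no outgoing edges from {deploy}; recursion stops.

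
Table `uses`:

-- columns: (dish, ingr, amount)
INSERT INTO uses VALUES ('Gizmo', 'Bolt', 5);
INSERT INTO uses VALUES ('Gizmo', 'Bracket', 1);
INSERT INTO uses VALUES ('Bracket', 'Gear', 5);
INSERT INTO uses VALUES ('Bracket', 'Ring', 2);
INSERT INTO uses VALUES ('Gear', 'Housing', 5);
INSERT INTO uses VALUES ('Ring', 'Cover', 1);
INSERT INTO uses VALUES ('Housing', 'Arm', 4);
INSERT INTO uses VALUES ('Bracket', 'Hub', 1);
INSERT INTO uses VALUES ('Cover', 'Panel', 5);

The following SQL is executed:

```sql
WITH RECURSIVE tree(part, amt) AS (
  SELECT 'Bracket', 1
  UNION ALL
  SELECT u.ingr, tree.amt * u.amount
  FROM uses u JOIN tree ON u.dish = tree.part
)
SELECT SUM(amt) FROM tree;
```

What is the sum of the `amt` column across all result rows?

146

Base: (Bracket, amt=1).
Iteration 1: components of {Bracket} -> Gear = 1*5 = 5, Hub = 1*1 = 1, Ring = 1*2 = 2.
Iteration 2: components of {Gear,Hub,Ring} -> Cover = 2*1 = 2, Housing = 5*5 = 25.
Iteration 3: components of {Cover,Housing} -> Arm = 25*4 = 100, Panel = 2*5 = 10.
Iteration 4: no further components; recursion stops.
SUM(amt) = 1 + 5 + 2 + 1 + 25 + 2 + 100 + 10 = 146.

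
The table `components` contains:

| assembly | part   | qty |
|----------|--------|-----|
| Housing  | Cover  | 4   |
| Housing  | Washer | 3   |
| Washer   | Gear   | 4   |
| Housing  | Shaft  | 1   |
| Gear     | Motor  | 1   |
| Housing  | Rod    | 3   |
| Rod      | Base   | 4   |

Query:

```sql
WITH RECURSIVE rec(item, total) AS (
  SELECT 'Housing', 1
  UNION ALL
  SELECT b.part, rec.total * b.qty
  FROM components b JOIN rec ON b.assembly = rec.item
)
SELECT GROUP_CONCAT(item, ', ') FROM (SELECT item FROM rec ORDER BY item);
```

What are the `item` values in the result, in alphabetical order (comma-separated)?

Base: (Housing, total=1).
Iteration 1: components of {Housing} -> Cover = 1*4 = 4, Rod = 1*3 = 3, Shaft = 1*1 = 1, Washer = 1*3 = 3.
Iteration 2: components of {Cover,Rod,Shaft,Washer} -> Base = 3*4 = 12, Gear = 3*4 = 12.
Iteration 3: components of {Base,Gear} -> Motor = 12*1 = 12.
Iteration 4: no further components; recursion stops.

Base, Cover, Gear, Housing, Motor, Rod, Shaft, Washer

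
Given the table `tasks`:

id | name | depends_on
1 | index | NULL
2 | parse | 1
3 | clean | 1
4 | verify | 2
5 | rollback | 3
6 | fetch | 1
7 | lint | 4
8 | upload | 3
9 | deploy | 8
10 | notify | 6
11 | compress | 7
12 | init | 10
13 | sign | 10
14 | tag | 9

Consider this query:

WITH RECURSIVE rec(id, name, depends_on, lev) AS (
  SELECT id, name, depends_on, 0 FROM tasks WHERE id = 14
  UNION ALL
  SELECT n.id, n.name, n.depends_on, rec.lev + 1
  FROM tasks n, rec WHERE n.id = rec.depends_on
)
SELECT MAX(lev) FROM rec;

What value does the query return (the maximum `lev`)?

Base: id=14 (tag), depends_on=9, lev 0.
Iteration 1: join on id=9 -> deploy (id 9, depends_on=8, lev 1).
Iteration 2: join on id=8 -> upload (id 8, depends_on=3, lev 2).
Iteration 3: join on id=3 -> clean (id 3, depends_on=1, lev 3).
Iteration 4: join on id=1 -> index (id 1, depends_on=NULL, lev 4).
Iteration 5: depends_on is NULL; no match; recursion stops.
lev values: 0, 1, 2, 3, 4; the maximum is 4.

4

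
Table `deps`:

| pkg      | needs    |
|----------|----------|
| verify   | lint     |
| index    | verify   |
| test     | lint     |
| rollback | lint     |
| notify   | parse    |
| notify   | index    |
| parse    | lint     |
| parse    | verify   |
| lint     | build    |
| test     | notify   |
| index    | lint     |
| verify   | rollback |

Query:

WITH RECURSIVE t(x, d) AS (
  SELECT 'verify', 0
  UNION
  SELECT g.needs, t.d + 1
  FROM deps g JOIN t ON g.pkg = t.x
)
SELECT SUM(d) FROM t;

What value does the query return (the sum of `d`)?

Base: (verify, d=0).
Iteration 1: edges from {verify} -> (lint, d=1), (rollback, d=1).
Iteration 2: edges from {lint,rollback} -> (build, d=2), (lint, d=2).
Iteration 3: edges from {build,lint} -> (build, d=3).
Iteration 4: no outgoing edges from {build}; recursion stops.
SUM(d) = 0 + 1 + 1 + 2 + 2 + 3 = 9.

9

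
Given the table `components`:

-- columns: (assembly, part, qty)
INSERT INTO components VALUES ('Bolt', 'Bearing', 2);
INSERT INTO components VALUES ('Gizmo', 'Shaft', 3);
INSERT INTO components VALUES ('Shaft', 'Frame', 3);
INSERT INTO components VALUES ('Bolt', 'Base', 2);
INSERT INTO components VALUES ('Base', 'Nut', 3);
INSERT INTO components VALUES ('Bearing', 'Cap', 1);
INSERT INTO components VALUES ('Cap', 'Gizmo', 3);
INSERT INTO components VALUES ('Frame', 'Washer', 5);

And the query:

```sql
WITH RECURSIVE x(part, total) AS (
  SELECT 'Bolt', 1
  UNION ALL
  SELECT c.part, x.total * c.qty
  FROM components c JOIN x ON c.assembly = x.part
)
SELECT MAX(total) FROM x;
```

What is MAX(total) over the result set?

270

Base: (Bolt, total=1).
Iteration 1: components of {Bolt} -> Base = 1*2 = 2, Bearing = 1*2 = 2.
Iteration 2: components of {Base,Bearing} -> Cap = 2*1 = 2, Nut = 2*3 = 6.
Iteration 3: components of {Cap,Nut} -> Gizmo = 2*3 = 6.
Iteration 4: components of {Gizmo} -> Shaft = 6*3 = 18.
Iteration 5: components of {Shaft} -> Frame = 18*3 = 54.
Iteration 6: components of {Frame} -> Washer = 54*5 = 270.
Iteration 7: no further components; recursion stops.
total values: 1, 2, 2, 2, 6, 6, 18, 54, 270; the maximum is 270.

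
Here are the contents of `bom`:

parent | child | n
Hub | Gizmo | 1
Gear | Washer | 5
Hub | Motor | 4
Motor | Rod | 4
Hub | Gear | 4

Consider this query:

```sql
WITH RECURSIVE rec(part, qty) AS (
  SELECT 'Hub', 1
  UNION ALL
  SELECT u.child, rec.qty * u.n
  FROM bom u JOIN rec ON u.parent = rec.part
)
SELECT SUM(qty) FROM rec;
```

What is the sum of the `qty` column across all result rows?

46

Base: (Hub, qty=1).
Iteration 1: components of {Hub} -> Gear = 1*4 = 4, Gizmo = 1*1 = 1, Motor = 1*4 = 4.
Iteration 2: components of {Gear,Gizmo,Motor} -> Rod = 4*4 = 16, Washer = 4*5 = 20.
Iteration 3: no further components; recursion stops.
SUM(qty) = 1 + 4 + 4 + 1 + 16 + 20 = 46.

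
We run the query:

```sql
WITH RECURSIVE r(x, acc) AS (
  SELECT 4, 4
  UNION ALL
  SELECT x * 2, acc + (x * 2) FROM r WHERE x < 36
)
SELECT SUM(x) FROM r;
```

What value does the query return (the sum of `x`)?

124

Base: x=4, acc=4.
Iteration 1: 4 < 36 holds -> x = 4 * 2 = 8, acc = 4 + 8 = 12.
Iteration 2: 8 < 36 holds -> x = 8 * 2 = 16, acc = 12 + 16 = 28.
Iteration 3: 16 < 36 holds -> x = 16 * 2 = 32, acc = 28 + 32 = 60.
Iteration 4: 32 < 36 holds -> x = 32 * 2 = 64, acc = 60 + 64 = 124.
Iteration 5: 64 < 36 fails; recursion stops.
SUM(x) = 4 + 8 + 16 + 32 + 64 = 124.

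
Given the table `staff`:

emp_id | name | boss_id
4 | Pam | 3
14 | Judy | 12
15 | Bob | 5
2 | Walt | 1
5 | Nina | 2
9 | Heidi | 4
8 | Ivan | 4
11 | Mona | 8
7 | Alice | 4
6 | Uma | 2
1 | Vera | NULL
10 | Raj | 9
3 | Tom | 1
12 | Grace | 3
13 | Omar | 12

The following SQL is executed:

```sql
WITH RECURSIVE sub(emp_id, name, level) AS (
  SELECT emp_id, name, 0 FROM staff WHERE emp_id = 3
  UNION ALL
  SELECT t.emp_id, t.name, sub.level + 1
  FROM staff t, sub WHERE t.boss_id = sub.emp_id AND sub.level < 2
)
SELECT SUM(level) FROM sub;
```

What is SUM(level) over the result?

Base: emp_id=3 (Tom) at level 0.
Iteration 1: rows with boss_id in {3} -> Pam (id 4, level 1), Grace (id 12, level 1).
Iteration 2: rows with boss_id in {4,12} -> Alice (id 7, level 2), Ivan (id 8, level 2), Heidi (id 9, level 2), Omar (id 13, level 2), Judy (id 14, level 2).
Iteration 3: level < 2 fails for all current rows; recursion stops.
SUM(level) = 0 + 1 + 1 + 2 + 2 + 2 + 2 + 2 = 12.

12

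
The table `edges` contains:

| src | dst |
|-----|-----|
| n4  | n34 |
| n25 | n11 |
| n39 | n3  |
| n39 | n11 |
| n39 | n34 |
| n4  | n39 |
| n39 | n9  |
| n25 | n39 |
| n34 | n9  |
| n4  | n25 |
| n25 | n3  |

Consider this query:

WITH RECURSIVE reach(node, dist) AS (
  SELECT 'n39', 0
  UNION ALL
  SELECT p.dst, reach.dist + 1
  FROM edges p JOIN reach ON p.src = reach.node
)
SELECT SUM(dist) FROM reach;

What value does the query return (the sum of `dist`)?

6

Base: (n39, dist=0).
Iteration 1: edges from {n39} -> (n11, dist=1), (n3, dist=1), (n34, dist=1), (n9, dist=1).
Iteration 2: edges from {n11,n3,n34,n9} -> (n9, dist=2).
Iteration 3: no outgoing edges from {n9}; recursion stops.
SUM(dist) = 0 + 1 + 1 + 1 + 1 + 2 = 6.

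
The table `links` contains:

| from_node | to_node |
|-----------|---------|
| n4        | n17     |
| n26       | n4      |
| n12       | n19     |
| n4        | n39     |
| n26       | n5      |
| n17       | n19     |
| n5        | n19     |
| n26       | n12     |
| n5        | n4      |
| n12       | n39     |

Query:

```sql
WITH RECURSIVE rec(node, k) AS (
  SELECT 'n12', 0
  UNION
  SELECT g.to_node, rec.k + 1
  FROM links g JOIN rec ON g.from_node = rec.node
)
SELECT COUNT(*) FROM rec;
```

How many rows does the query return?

3

Base: (n12, k=0).
Iteration 1: edges from {n12} -> (n19, k=1), (n39, k=1).
Iteration 2: no outgoing edges from {n19,n39}; recursion stops.
Total rows emitted: 3.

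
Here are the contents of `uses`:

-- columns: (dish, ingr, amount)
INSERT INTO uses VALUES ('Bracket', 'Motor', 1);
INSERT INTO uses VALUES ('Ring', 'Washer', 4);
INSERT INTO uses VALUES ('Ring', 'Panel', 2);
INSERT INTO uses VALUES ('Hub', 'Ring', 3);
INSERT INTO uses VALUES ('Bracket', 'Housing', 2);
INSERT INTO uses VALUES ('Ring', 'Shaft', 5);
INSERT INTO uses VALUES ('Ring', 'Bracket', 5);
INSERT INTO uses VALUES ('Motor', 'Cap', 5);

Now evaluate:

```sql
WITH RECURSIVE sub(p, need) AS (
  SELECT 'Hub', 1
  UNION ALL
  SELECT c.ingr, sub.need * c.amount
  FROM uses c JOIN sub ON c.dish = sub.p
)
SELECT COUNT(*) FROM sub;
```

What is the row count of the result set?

Base: (Hub, need=1).
Iteration 1: components of {Hub} -> Ring = 1*3 = 3.
Iteration 2: components of {Ring} -> Bracket = 3*5 = 15, Panel = 3*2 = 6, Shaft = 3*5 = 15, Washer = 3*4 = 12.
Iteration 3: components of {Bracket,Panel,Shaft,Washer} -> Housing = 15*2 = 30, Motor = 15*1 = 15.
Iteration 4: components of {Housing,Motor} -> Cap = 15*5 = 75.
Iteration 5: no further components; recursion stops.
Total rows emitted: 9.

9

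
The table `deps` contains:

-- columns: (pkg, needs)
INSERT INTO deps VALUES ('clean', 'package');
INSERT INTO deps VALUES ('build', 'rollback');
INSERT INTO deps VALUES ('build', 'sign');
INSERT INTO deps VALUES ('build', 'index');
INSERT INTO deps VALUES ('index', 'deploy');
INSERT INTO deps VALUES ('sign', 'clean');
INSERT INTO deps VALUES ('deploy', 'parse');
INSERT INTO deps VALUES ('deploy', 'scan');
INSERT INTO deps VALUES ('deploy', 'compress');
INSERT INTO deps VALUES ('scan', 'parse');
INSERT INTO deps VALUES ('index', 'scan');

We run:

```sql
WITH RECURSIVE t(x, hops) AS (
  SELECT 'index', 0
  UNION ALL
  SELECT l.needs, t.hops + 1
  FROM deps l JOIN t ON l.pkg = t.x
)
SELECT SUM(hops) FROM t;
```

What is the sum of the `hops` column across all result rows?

13

Base: (index, hops=0).
Iteration 1: edges from {index} -> (deploy, hops=1), (scan, hops=1).
Iteration 2: edges from {deploy,scan} -> (compress, hops=2), (parse, hops=2) x2, (scan, hops=2). [UNION ALL keeps all 4 new rows, including repeats]
Iteration 3: edges from {compress,parse,scan} -> (parse, hops=3).
Iteration 4: no outgoing edges from {parse}; recursion stops.
SUM(hops) = 0 + 1 + 1 + 2 + 2 + 2 + 2 + 3 = 13.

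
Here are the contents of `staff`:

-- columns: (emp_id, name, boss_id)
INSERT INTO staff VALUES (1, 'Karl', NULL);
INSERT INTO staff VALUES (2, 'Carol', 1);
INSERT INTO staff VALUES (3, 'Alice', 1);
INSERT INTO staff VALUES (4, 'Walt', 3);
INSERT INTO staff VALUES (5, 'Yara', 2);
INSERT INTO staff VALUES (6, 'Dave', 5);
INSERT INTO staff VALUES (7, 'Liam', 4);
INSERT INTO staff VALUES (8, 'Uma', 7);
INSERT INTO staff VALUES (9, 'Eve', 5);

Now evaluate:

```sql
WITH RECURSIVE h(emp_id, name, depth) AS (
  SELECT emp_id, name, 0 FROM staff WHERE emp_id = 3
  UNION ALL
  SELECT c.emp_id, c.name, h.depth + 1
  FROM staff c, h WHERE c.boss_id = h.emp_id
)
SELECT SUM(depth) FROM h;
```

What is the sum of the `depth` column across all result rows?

6

Base: emp_id=3 (Alice) at depth 0.
Iteration 1: rows with boss_id in {3} -> Walt (id 4, depth 1).
Iteration 2: rows with boss_id in {4} -> Liam (id 7, depth 2).
Iteration 3: rows with boss_id in {7} -> Uma (id 8, depth 3).
Iteration 4: no rows with boss_id in {8}; recursion stops.
SUM(depth) = 0 + 1 + 2 + 3 = 6.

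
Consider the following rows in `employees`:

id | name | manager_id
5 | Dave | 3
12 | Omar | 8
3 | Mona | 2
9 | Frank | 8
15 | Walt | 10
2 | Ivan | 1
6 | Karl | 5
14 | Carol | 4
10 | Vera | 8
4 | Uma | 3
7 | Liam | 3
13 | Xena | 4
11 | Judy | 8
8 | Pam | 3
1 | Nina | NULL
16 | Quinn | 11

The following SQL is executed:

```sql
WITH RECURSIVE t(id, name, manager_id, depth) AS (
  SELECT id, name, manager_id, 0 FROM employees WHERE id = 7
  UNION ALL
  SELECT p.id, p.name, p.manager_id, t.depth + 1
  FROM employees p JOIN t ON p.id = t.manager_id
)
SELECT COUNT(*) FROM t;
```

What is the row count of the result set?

4

Base: id=7 (Liam), manager_id=3, depth 0.
Iteration 1: join on id=3 -> Mona (id 3, manager_id=2, depth 1).
Iteration 2: join on id=2 -> Ivan (id 2, manager_id=1, depth 2).
Iteration 3: join on id=1 -> Nina (id 1, manager_id=NULL, depth 3).
Iteration 4: manager_id is NULL; no match; recursion stops.
Total rows emitted: 4.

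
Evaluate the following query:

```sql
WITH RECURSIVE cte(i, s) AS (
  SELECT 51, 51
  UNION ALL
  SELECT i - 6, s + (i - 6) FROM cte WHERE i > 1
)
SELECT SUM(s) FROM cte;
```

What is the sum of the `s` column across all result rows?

Base: i=51, s=51.
Iteration 1: 51 > 1 holds -> i = 51 - 6 = 45, s = 51 + 45 = 96.
Iteration 2: 45 > 1 holds -> i = 45 - 6 = 39, s = 96 + 39 = 135.
Iteration 3: 39 > 1 holds -> i = 39 - 6 = 33, s = 135 + 33 = 168.
Iteration 4: 33 > 1 holds -> i = 33 - 6 = 27, s = 168 + 27 = 195.
Iteration 5: 27 > 1 holds -> i = 27 - 6 = 21, s = 195 + 21 = 216.
Iteration 6: 21 > 1 holds -> i = 21 - 6 = 15, s = 216 + 15 = 231.
Iteration 7: 15 > 1 holds -> i = 15 - 6 = 9, s = 231 + 9 = 240.
Iteration 8: 9 > 1 holds -> i = 9 - 6 = 3, s = 240 + 3 = 243.
Iteration 9: 3 > 1 holds -> i = 3 - 6 = -3, s = 243 + -3 = 240.
Iteration 10: -3 > 1 fails; recursion stops.
SUM(s) = 51 + 96 + 135 + 168 + 195 + 216 + 231 + 240 + 243 + 240 = 1815.

1815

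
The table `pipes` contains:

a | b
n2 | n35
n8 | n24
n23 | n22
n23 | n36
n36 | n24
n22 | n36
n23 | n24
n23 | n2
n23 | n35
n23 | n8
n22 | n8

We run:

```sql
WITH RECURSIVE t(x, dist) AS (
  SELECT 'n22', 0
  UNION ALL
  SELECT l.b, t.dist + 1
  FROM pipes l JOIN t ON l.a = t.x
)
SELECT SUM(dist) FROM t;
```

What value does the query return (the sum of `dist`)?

Base: (n22, dist=0).
Iteration 1: edges from {n22} -> (n36, dist=1), (n8, dist=1).
Iteration 2: edges from {n36,n8} -> (n24, dist=2) x2. [UNION ALL keeps all 2 new rows, including repeats]
Iteration 3: no outgoing edges from {n24}; recursion stops.
SUM(dist) = 0 + 1 + 1 + 2 + 2 = 6.

6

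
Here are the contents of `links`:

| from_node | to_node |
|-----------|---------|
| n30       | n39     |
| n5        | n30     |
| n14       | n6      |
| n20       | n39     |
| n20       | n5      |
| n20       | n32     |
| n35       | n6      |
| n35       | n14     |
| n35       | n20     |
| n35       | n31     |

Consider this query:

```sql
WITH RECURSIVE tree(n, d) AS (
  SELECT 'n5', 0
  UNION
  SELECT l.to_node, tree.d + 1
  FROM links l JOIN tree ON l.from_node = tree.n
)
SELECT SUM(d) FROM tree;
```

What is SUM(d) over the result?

3

Base: (n5, d=0).
Iteration 1: edges from {n5} -> (n30, d=1).
Iteration 2: edges from {n30} -> (n39, d=2).
Iteration 3: no outgoing edges from {n39}; recursion stops.
SUM(d) = 0 + 1 + 2 = 3.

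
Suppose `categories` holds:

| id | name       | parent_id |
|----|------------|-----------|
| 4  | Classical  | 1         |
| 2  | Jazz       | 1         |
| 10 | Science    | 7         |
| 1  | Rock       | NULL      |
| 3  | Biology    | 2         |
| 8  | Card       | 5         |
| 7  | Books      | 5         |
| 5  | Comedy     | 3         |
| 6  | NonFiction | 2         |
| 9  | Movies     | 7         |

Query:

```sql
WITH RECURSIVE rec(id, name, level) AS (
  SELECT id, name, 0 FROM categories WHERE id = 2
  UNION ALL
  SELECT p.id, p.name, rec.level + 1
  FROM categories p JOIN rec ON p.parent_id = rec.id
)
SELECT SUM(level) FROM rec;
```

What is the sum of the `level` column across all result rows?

Base: id=2 (Jazz) at level 0.
Iteration 1: rows with parent_id in {2} -> Biology (id 3, level 1), NonFiction (id 6, level 1).
Iteration 2: rows with parent_id in {3,6} -> Comedy (id 5, level 2).
Iteration 3: rows with parent_id in {5} -> Books (id 7, level 3), Card (id 8, level 3).
Iteration 4: rows with parent_id in {7,8} -> Movies (id 9, level 4), Science (id 10, level 4).
Iteration 5: no rows with parent_id in {9,10}; recursion stops.
SUM(level) = 0 + 1 + 1 + 2 + 3 + 3 + 4 + 4 = 18.

18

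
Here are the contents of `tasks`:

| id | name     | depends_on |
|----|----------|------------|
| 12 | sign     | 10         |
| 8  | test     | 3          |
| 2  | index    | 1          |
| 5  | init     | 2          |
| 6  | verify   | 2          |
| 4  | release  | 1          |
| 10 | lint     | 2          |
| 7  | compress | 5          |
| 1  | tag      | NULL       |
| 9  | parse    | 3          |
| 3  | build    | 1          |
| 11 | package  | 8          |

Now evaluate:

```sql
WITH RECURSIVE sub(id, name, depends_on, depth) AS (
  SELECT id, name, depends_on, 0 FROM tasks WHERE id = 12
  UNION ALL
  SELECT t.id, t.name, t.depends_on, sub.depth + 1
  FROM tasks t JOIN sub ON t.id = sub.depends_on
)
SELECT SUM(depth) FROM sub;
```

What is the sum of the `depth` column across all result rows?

Base: id=12 (sign), depends_on=10, depth 0.
Iteration 1: join on id=10 -> lint (id 10, depends_on=2, depth 1).
Iteration 2: join on id=2 -> index (id 2, depends_on=1, depth 2).
Iteration 3: join on id=1 -> tag (id 1, depends_on=NULL, depth 3).
Iteration 4: depends_on is NULL; no match; recursion stops.
SUM(depth) = 0 + 1 + 2 + 3 = 6.

6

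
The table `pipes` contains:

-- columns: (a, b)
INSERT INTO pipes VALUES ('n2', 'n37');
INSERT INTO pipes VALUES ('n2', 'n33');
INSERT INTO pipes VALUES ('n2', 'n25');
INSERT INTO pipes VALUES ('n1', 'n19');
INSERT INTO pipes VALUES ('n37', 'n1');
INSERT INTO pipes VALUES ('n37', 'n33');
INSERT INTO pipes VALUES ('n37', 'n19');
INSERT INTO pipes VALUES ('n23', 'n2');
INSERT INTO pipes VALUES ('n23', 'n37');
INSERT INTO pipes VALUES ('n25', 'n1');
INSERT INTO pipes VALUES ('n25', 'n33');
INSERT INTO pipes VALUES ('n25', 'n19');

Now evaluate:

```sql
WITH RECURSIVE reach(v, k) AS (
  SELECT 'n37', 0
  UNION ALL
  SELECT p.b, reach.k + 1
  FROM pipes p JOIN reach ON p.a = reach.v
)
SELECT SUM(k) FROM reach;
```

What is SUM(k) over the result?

Base: (n37, k=0).
Iteration 1: edges from {n37} -> (n1, k=1), (n19, k=1), (n33, k=1).
Iteration 2: edges from {n1,n19,n33} -> (n19, k=2).
Iteration 3: no outgoing edges from {n19}; recursion stops.
SUM(k) = 0 + 1 + 1 + 1 + 2 = 5.

5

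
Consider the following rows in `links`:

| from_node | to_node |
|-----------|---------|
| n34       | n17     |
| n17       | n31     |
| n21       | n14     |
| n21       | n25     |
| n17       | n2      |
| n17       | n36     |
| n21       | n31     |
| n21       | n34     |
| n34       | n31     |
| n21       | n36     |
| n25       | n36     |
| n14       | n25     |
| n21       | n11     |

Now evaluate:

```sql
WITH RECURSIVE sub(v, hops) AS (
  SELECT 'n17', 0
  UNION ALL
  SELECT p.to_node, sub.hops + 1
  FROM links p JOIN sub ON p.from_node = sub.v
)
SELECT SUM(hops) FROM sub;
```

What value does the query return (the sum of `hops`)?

Base: (n17, hops=0).
Iteration 1: edges from {n17} -> (n2, hops=1), (n31, hops=1), (n36, hops=1).
Iteration 2: no outgoing edges from {n2,n31,n36}; recursion stops.
SUM(hops) = 0 + 1 + 1 + 1 = 3.

3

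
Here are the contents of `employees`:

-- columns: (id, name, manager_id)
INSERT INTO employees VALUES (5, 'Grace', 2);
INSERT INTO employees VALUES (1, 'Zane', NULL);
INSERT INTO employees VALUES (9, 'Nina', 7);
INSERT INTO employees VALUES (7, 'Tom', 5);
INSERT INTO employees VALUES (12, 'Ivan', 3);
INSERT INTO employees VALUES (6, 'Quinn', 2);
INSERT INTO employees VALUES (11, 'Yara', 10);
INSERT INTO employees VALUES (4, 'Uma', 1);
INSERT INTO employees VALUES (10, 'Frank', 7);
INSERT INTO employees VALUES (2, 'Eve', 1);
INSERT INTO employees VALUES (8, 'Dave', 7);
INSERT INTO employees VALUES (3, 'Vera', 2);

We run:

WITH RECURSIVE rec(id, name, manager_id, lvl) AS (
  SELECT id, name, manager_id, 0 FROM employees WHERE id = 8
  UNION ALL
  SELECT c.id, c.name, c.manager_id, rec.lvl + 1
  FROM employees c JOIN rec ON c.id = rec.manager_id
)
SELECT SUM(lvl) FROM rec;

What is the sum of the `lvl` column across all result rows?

10

Base: id=8 (Dave), manager_id=7, lvl 0.
Iteration 1: join on id=7 -> Tom (id 7, manager_id=5, lvl 1).
Iteration 2: join on id=5 -> Grace (id 5, manager_id=2, lvl 2).
Iteration 3: join on id=2 -> Eve (id 2, manager_id=1, lvl 3).
Iteration 4: join on id=1 -> Zane (id 1, manager_id=NULL, lvl 4).
Iteration 5: manager_id is NULL; no match; recursion stops.
SUM(lvl) = 0 + 1 + 2 + 3 + 4 = 10.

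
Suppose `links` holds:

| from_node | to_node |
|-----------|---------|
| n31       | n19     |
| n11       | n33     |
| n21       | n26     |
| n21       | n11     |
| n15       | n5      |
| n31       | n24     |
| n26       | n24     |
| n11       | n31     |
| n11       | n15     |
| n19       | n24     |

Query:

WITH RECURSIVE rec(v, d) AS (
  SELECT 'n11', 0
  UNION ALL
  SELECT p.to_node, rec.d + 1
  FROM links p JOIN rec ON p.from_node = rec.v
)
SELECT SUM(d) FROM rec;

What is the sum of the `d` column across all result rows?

12

Base: (n11, d=0).
Iteration 1: edges from {n11} -> (n15, d=1), (n31, d=1), (n33, d=1).
Iteration 2: edges from {n15,n31,n33} -> (n19, d=2), (n24, d=2), (n5, d=2).
Iteration 3: edges from {n19,n24,n5} -> (n24, d=3).
Iteration 4: no outgoing edges from {n24}; recursion stops.
SUM(d) = 0 + 1 + 1 + 1 + 2 + 2 + 2 + 3 = 12.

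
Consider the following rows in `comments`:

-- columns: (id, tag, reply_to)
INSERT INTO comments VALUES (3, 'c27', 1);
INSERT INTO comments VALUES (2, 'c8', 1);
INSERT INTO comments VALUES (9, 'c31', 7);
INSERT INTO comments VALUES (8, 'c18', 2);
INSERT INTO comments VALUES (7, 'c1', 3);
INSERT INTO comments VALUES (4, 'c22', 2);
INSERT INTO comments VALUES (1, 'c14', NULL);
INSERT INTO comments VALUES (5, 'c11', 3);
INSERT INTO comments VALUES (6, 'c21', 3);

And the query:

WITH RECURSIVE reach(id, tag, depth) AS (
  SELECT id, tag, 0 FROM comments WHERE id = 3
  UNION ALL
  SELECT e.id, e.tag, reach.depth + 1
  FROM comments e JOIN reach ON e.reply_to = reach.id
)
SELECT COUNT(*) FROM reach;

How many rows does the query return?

5

Base: id=3 (c27) at depth 0.
Iteration 1: rows with reply_to in {3} -> c11 (id 5, depth 1), c21 (id 6, depth 1), c1 (id 7, depth 1).
Iteration 2: rows with reply_to in {5,6,7} -> c31 (id 9, depth 2).
Iteration 3: no rows with reply_to in {9}; recursion stops.
Total rows emitted: 5.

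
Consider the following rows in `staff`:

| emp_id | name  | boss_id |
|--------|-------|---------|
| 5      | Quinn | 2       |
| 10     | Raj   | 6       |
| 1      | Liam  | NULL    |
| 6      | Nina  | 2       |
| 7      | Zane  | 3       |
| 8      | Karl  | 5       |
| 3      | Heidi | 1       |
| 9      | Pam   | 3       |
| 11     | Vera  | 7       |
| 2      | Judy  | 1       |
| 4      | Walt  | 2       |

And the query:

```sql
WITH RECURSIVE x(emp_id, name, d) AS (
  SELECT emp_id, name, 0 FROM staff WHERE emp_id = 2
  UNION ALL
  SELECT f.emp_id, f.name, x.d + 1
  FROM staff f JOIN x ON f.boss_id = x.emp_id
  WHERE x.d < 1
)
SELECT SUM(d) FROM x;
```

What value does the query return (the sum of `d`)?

Base: emp_id=2 (Judy) at d 0.
Iteration 1: rows with boss_id in {2} -> Walt (id 4, d 1), Quinn (id 5, d 1), Nina (id 6, d 1).
Iteration 2: d < 1 fails for all current rows; recursion stops.
SUM(d) = 0 + 1 + 1 + 1 = 3.

3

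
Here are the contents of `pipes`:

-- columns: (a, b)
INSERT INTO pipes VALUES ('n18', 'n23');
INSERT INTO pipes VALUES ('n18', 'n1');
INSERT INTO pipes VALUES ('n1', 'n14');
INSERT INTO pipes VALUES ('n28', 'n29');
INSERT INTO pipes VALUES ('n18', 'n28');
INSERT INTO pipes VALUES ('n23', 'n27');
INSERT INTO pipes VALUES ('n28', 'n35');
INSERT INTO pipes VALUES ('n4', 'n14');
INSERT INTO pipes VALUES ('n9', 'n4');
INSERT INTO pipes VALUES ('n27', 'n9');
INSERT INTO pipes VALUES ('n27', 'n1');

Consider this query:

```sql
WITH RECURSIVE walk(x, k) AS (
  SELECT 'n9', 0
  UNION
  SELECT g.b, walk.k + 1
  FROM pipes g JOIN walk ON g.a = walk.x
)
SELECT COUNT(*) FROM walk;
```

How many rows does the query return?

3

Base: (n9, k=0).
Iteration 1: edges from {n9} -> (n4, k=1).
Iteration 2: edges from {n4} -> (n14, k=2).
Iteration 3: no outgoing edges from {n14}; recursion stops.
Total rows emitted: 3.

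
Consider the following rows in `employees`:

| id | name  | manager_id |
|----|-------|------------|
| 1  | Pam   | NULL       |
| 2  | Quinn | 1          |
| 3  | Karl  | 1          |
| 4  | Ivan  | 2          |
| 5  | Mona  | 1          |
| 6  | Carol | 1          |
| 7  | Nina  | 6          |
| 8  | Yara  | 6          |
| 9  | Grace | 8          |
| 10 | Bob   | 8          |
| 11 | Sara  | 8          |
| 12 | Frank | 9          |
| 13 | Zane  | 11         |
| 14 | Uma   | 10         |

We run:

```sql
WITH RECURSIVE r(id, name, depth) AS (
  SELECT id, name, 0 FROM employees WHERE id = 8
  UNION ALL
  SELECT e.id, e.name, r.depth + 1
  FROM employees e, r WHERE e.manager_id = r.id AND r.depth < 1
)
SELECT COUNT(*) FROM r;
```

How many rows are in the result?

4

Base: id=8 (Yara) at depth 0.
Iteration 1: rows with manager_id in {8} -> Grace (id 9, depth 1), Bob (id 10, depth 1), Sara (id 11, depth 1).
Iteration 2: depth < 1 fails for all current rows; recursion stops.
Total rows emitted: 4.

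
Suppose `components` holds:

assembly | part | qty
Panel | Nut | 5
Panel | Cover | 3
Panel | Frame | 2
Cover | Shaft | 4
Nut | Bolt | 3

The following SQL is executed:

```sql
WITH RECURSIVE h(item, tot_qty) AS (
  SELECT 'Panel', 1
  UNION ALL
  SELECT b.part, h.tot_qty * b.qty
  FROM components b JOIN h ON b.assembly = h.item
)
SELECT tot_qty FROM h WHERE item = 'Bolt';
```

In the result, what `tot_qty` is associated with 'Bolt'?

15

Base: (Panel, tot_qty=1).
Iteration 1: components of {Panel} -> Cover = 1*3 = 3, Frame = 1*2 = 2, Nut = 1*5 = 5.
Iteration 2: components of {Cover,Frame,Nut} -> Bolt = 5*3 = 15, Shaft = 3*4 = 12.
Iteration 3: no further components; recursion stops.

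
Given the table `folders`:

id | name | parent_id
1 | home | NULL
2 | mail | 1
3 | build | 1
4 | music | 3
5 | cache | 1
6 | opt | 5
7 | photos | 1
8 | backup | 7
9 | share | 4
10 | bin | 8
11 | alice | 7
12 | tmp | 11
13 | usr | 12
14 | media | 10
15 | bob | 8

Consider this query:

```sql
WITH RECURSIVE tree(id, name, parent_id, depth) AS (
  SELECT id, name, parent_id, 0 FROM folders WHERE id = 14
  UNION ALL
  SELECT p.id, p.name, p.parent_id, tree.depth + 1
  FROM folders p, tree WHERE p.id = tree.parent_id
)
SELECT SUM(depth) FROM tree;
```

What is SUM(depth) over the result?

10

Base: id=14 (media), parent_id=10, depth 0.
Iteration 1: join on id=10 -> bin (id 10, parent_id=8, depth 1).
Iteration 2: join on id=8 -> backup (id 8, parent_id=7, depth 2).
Iteration 3: join on id=7 -> photos (id 7, parent_id=1, depth 3).
Iteration 4: join on id=1 -> home (id 1, parent_id=NULL, depth 4).
Iteration 5: parent_id is NULL; no match; recursion stops.
SUM(depth) = 0 + 1 + 2 + 3 + 4 = 10.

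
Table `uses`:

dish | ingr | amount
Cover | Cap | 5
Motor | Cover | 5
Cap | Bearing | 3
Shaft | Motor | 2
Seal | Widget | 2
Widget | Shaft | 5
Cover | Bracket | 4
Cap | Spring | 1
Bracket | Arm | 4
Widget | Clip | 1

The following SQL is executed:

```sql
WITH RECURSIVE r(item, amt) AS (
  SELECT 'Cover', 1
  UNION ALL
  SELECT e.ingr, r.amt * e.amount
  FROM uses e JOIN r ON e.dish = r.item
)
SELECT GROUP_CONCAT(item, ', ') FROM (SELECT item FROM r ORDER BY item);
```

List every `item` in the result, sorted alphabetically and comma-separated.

Arm, Bearing, Bracket, Cap, Cover, Spring

Base: (Cover, amt=1).
Iteration 1: components of {Cover} -> Bracket = 1*4 = 4, Cap = 1*5 = 5.
Iteration 2: components of {Bracket,Cap} -> Arm = 4*4 = 16, Bearing = 5*3 = 15, Spring = 5*1 = 5.
Iteration 3: no further components; recursion stops.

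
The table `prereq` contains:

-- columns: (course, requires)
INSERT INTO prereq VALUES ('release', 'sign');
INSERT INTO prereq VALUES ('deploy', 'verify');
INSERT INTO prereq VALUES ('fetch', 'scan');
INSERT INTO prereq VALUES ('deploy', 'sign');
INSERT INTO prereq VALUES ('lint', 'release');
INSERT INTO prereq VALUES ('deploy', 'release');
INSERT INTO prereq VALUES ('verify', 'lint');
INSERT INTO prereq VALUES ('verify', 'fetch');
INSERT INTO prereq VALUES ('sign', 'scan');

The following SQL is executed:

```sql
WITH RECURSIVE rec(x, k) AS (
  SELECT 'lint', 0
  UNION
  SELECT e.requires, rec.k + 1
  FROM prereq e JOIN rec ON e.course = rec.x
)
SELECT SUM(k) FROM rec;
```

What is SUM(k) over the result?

6

Base: (lint, k=0).
Iteration 1: edges from {lint} -> (release, k=1).
Iteration 2: edges from {release} -> (sign, k=2).
Iteration 3: edges from {sign} -> (scan, k=3).
Iteration 4: no outgoing edges from {scan}; recursion stops.
SUM(k) = 0 + 1 + 2 + 3 = 6.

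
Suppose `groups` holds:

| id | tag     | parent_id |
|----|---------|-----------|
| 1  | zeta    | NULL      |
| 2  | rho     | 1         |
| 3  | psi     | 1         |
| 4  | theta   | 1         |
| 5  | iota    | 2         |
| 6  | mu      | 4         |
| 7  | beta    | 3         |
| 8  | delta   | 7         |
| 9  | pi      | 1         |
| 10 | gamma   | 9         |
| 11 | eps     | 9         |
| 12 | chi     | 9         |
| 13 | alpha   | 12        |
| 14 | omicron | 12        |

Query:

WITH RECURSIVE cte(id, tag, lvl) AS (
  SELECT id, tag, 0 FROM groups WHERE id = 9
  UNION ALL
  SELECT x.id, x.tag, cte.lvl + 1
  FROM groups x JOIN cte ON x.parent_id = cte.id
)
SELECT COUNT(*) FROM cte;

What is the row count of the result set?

6

Base: id=9 (pi) at lvl 0.
Iteration 1: rows with parent_id in {9} -> gamma (id 10, lvl 1), eps (id 11, lvl 1), chi (id 12, lvl 1).
Iteration 2: rows with parent_id in {10,11,12} -> alpha (id 13, lvl 2), omicron (id 14, lvl 2).
Iteration 3: no rows with parent_id in {13,14}; recursion stops.
Total rows emitted: 6.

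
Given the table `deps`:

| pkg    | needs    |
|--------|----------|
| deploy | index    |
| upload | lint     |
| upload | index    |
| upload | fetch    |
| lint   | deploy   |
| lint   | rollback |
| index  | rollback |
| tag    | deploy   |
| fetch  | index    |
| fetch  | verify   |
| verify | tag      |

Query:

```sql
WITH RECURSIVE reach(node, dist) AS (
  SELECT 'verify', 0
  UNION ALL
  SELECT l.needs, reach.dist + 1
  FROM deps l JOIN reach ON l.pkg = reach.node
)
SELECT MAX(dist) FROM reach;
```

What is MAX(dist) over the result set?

4

Base: (verify, dist=0).
Iteration 1: edges from {verify} -> (tag, dist=1).
Iteration 2: edges from {tag} -> (deploy, dist=2).
Iteration 3: edges from {deploy} -> (index, dist=3).
Iteration 4: edges from {index} -> (rollback, dist=4).
Iteration 5: no outgoing edges from {rollback}; recursion stops.
dist values: 0, 1, 2, 3, 4; the maximum is 4.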